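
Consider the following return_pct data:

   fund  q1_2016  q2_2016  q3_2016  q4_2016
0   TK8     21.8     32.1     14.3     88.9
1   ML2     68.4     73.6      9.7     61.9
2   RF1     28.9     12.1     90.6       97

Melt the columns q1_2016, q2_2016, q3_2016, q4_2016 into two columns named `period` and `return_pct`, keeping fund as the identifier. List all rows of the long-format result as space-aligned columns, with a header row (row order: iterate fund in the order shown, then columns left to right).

Each (fund, column) pair becomes one row: 3 × 4 = 12 rows.
For example, (TK8, q1_2016) → return_pct=21.8.

fund  period   return_pct
TK8   q1_2016  21.8      
TK8   q2_2016  32.1      
TK8   q3_2016  14.3      
TK8   q4_2016  88.9      
ML2   q1_2016  68.4      
ML2   q2_2016  73.6      
ML2   q3_2016  9.7       
ML2   q4_2016  61.9      
RF1   q1_2016  28.9      
RF1   q2_2016  12.1      
RF1   q3_2016  90.6      
RF1   q4_2016  97        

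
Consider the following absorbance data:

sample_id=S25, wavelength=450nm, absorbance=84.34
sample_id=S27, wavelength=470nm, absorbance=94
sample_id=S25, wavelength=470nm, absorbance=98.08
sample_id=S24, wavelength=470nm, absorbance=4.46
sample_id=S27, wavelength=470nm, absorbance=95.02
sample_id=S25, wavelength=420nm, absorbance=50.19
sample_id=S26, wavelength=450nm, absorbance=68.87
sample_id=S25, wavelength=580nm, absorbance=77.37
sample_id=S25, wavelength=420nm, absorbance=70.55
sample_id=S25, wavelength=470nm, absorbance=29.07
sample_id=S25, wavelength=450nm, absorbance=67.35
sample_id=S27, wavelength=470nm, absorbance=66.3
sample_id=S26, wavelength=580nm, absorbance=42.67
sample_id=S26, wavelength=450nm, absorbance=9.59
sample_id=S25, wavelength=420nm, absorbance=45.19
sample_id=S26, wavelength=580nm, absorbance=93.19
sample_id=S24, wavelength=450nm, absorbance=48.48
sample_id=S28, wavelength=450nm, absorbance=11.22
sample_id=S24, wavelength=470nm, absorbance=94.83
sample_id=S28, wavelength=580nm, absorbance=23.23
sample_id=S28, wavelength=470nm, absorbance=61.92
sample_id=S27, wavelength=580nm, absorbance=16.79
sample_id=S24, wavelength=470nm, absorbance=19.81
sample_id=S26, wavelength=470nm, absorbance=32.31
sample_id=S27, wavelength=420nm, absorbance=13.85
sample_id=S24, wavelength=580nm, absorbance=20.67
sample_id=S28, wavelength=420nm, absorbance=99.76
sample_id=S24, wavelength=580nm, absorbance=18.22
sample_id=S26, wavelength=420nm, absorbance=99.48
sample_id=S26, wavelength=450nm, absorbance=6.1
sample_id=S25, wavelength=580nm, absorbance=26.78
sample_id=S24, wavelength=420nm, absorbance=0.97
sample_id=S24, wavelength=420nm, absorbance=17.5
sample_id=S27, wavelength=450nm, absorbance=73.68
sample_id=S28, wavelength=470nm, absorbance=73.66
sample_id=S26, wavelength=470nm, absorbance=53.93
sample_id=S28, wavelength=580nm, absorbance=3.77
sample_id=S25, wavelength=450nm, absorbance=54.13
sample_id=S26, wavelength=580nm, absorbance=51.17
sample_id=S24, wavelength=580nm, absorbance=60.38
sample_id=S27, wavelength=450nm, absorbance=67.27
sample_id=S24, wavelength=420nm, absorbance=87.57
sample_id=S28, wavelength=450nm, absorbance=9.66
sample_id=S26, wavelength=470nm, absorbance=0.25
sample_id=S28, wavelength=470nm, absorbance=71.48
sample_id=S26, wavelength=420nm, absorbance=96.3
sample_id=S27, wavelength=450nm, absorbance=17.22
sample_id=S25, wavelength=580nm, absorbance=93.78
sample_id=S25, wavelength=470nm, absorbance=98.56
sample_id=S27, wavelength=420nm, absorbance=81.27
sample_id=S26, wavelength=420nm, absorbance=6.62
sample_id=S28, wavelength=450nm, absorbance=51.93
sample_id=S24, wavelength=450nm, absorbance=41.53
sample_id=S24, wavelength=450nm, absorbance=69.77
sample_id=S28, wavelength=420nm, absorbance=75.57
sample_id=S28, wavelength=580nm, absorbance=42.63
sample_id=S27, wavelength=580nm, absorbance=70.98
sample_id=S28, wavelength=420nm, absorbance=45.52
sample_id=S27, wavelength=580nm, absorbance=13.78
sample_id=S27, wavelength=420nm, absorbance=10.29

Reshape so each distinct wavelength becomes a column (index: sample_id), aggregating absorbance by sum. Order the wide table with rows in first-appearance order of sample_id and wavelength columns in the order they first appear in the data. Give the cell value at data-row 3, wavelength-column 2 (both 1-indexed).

With rows in first-appearance order of sample_id, row 3 is sample_id=S24. wavelength columns in first-appearance order: 450nm, 470nm, 420nm, 580nm; column 2 is 470nm.
Long rows with sample_id=S24, wavelength=470nm: 4.46 + 94.83 + 19.81 = 119.10.

119.10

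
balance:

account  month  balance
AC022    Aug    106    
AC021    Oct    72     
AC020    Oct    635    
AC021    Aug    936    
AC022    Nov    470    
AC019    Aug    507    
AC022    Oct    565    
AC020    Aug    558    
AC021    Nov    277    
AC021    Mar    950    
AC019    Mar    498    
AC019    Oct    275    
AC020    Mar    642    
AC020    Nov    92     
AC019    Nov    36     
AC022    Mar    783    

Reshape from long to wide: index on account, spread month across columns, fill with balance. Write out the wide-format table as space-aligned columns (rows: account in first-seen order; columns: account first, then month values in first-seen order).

Columns: account plus the 4 distinct month values (Aug, Oct, Nov, Mar).
For example, row AC022 column Aug takes balance=106 from the long row (AC022, Aug).

account  Aug  Oct  Nov  Mar
AC022    106  565  470  783
AC021    936  72   277  950
AC020    558  635  92   642
AC019    507  275  36   498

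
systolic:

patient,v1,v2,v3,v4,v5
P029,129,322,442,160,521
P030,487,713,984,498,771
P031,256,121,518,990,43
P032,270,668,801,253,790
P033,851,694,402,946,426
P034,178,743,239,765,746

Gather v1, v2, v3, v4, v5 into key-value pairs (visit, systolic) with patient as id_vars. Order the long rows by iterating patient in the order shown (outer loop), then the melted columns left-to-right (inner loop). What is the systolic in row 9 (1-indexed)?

30 rows total (6 × 5). Row 9: index ⌊(9-1)/5⌋ = 1 into patient → P030; (9-1) mod 5 = 3 into the melted columns → v4.
So row 9 is (P030, v4, 498); systolic = 498.

498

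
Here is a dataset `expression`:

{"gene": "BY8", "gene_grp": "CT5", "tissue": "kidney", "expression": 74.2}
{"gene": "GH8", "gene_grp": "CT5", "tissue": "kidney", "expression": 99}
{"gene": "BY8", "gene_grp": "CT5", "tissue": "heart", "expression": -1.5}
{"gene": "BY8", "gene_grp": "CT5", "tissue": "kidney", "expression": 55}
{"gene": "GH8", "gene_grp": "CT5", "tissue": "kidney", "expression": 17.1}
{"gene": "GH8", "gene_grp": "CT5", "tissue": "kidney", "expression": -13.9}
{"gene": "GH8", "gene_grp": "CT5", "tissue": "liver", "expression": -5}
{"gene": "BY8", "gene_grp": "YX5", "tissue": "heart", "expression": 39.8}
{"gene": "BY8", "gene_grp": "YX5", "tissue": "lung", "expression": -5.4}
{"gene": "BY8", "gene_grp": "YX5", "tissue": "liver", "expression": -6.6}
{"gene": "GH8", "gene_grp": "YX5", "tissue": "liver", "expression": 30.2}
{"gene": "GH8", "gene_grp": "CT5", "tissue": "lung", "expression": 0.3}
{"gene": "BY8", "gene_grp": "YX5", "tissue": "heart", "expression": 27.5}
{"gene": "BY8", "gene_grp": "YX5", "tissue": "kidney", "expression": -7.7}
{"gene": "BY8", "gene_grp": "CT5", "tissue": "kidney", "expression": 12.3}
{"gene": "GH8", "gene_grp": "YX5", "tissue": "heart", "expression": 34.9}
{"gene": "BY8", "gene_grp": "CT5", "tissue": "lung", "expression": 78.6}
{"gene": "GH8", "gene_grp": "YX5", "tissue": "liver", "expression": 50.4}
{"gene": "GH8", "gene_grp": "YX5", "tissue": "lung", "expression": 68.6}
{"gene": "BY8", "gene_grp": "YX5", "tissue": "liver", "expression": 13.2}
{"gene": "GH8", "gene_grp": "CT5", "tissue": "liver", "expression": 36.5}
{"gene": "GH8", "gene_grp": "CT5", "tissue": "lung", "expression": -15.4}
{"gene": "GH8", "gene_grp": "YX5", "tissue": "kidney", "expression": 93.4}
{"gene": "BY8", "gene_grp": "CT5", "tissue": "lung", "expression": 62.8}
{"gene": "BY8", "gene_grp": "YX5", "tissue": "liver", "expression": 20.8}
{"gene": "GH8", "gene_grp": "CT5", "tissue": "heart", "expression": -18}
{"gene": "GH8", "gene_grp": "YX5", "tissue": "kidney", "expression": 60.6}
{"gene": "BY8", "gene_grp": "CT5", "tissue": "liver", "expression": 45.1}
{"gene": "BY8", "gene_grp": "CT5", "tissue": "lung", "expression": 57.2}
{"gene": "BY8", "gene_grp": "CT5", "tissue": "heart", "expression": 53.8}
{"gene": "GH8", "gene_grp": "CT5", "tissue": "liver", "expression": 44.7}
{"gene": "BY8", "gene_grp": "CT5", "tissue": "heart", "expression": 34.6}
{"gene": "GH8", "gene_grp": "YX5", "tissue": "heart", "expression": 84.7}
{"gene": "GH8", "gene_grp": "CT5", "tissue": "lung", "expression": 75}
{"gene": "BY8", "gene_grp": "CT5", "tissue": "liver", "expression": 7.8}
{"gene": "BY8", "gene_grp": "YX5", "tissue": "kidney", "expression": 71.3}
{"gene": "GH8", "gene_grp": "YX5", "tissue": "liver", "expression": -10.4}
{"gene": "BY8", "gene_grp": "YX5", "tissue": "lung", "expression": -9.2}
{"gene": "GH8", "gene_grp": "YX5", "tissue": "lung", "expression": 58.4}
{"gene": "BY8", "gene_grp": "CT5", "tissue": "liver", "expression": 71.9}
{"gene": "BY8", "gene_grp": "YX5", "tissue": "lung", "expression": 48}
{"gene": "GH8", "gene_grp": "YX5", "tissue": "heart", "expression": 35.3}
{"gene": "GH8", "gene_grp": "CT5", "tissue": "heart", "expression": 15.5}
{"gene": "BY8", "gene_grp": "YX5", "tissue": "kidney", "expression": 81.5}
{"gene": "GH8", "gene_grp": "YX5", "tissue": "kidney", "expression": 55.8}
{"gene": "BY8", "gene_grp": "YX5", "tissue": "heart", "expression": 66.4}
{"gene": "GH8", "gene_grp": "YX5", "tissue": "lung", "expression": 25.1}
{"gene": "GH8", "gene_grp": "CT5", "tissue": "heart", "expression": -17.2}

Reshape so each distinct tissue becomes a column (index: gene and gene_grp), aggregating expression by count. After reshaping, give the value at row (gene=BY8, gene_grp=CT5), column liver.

3

Rows with gene=BY8, gene_grp=CT5 and tissue=liver: expression values are 45.1, 7.8, 71.9.
3 rows match — count = 3.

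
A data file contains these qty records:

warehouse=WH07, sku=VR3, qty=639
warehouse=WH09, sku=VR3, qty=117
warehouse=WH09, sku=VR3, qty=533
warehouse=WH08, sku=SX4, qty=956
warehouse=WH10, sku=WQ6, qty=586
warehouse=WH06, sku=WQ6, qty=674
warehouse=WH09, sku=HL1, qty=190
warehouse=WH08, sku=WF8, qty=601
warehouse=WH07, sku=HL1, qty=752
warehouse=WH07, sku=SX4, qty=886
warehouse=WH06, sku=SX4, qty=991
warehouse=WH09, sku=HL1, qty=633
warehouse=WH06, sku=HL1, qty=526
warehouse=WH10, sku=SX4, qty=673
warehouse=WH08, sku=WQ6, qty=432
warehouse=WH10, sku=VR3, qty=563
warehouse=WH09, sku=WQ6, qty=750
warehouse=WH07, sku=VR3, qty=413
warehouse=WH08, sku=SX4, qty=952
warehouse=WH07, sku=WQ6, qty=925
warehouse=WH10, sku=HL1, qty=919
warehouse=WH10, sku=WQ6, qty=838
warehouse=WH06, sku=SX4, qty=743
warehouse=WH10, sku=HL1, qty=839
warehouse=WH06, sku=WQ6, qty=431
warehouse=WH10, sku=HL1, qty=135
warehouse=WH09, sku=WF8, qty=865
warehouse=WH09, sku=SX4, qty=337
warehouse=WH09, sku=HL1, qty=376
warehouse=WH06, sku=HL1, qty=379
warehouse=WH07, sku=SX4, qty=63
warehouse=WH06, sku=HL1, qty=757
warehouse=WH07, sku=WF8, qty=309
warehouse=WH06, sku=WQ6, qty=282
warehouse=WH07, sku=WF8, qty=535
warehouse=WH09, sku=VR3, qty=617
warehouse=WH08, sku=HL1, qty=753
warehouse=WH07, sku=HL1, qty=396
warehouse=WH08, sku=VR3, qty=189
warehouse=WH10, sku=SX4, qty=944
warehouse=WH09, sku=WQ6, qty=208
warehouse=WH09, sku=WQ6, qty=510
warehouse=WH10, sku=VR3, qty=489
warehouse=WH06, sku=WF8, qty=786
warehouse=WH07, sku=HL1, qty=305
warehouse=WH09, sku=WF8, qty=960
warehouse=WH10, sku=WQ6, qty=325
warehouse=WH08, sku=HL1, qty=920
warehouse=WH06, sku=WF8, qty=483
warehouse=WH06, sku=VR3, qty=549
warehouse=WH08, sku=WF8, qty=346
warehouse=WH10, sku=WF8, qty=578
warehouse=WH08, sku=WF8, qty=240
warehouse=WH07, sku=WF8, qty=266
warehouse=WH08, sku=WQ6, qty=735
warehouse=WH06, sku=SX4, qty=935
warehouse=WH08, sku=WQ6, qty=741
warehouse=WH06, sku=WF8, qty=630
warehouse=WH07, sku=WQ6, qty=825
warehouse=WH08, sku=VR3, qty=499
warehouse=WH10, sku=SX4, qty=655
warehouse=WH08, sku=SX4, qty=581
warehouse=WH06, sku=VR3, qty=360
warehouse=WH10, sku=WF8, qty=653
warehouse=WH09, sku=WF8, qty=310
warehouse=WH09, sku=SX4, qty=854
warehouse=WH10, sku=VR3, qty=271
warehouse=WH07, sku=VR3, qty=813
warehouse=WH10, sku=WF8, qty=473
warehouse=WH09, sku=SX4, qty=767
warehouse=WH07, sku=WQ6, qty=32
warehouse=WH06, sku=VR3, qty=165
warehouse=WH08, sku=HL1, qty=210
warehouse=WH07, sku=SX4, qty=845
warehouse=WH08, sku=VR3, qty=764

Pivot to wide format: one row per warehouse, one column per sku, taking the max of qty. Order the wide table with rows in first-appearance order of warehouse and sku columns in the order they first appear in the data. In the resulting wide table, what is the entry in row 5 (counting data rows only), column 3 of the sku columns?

With rows in first-appearance order of warehouse, row 5 is warehouse=WH06. sku columns in first-appearance order: VR3, SX4, WQ6, HL1, WF8; column 3 is WQ6.
Long rows with warehouse=WH06, sku=WQ6: max(674, 431, 282) = 674.

674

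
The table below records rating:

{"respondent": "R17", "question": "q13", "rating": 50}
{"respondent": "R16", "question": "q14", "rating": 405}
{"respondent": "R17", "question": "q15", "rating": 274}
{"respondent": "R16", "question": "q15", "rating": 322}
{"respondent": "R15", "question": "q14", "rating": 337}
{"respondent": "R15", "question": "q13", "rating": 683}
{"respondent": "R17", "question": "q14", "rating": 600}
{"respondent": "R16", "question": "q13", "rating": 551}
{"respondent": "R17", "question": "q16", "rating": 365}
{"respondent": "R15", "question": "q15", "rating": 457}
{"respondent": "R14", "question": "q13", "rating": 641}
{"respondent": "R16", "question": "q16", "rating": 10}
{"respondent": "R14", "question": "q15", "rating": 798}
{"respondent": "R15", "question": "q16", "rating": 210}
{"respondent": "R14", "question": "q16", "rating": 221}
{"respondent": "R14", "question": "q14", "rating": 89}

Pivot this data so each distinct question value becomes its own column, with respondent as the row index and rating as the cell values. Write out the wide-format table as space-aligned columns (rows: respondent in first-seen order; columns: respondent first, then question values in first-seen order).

Columns: respondent plus the 4 distinct question values (q13, q14, q15, q16).
For example, row R17 column q13 takes rating=50 from the long row (R17, q13).

respondent  q13  q14  q15  q16
R17         50   600  274  365
R16         551  405  322  10 
R15         683  337  457  210
R14         641  89   798  221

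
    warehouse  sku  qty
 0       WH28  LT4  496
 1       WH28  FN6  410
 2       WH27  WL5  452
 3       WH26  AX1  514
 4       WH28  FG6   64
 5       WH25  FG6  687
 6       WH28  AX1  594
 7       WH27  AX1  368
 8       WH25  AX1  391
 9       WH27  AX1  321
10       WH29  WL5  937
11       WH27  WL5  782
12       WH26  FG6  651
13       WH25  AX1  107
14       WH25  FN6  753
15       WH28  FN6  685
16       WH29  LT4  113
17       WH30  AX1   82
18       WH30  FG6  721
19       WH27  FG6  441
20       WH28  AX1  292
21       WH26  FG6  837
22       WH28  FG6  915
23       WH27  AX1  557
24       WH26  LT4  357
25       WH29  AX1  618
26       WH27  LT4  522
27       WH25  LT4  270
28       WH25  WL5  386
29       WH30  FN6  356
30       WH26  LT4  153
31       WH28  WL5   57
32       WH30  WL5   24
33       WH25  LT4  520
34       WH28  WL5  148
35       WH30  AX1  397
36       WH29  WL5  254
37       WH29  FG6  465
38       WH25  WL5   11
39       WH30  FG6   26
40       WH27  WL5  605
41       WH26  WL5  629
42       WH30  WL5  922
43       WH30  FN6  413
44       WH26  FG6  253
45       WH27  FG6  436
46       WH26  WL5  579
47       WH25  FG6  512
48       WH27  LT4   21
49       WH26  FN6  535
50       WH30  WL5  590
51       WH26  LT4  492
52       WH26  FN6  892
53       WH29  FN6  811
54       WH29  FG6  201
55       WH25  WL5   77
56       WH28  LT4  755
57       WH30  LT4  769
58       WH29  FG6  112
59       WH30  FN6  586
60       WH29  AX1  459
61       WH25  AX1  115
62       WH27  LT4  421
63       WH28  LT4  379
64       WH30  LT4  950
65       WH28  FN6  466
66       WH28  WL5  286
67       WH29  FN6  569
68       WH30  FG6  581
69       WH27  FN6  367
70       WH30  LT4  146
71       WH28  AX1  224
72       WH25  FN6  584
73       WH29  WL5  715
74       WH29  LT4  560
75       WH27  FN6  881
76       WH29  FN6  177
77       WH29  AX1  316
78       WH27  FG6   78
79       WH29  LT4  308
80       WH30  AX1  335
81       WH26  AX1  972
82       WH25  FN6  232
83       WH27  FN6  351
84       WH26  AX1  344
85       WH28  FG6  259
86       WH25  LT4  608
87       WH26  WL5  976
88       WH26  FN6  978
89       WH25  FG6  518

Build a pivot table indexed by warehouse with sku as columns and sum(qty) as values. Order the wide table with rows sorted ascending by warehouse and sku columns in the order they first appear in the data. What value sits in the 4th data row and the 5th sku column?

With rows sorted ascending by warehouse, row 4 is warehouse=WH28. sku columns in first-appearance order: LT4, FN6, WL5, AX1, FG6; column 5 is FG6.
Long rows with warehouse=WH28, sku=FG6: 64 + 915 + 259 = 1238.

1238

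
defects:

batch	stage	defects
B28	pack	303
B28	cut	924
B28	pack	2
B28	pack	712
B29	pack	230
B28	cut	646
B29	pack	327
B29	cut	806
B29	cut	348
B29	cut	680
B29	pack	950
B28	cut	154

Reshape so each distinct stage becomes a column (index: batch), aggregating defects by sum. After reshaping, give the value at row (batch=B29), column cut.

Rows with batch=B29 and stage=cut: defects values are 806, 348, 680.
806 + 348 + 680 = 1834.

1834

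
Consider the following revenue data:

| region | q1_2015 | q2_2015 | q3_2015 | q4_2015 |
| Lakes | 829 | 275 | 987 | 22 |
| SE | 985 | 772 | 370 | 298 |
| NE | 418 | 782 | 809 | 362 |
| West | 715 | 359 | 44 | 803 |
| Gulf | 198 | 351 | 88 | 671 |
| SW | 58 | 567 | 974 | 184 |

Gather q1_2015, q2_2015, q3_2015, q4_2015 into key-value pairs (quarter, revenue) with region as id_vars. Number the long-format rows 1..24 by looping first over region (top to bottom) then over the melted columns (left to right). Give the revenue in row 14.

359

24 rows total (6 × 4). Row 14: index ⌊(14-1)/4⌋ = 3 into region → West; (14-1) mod 4 = 1 into the melted columns → q2_2015.
So row 14 is (West, q2_2015, 359); revenue = 359.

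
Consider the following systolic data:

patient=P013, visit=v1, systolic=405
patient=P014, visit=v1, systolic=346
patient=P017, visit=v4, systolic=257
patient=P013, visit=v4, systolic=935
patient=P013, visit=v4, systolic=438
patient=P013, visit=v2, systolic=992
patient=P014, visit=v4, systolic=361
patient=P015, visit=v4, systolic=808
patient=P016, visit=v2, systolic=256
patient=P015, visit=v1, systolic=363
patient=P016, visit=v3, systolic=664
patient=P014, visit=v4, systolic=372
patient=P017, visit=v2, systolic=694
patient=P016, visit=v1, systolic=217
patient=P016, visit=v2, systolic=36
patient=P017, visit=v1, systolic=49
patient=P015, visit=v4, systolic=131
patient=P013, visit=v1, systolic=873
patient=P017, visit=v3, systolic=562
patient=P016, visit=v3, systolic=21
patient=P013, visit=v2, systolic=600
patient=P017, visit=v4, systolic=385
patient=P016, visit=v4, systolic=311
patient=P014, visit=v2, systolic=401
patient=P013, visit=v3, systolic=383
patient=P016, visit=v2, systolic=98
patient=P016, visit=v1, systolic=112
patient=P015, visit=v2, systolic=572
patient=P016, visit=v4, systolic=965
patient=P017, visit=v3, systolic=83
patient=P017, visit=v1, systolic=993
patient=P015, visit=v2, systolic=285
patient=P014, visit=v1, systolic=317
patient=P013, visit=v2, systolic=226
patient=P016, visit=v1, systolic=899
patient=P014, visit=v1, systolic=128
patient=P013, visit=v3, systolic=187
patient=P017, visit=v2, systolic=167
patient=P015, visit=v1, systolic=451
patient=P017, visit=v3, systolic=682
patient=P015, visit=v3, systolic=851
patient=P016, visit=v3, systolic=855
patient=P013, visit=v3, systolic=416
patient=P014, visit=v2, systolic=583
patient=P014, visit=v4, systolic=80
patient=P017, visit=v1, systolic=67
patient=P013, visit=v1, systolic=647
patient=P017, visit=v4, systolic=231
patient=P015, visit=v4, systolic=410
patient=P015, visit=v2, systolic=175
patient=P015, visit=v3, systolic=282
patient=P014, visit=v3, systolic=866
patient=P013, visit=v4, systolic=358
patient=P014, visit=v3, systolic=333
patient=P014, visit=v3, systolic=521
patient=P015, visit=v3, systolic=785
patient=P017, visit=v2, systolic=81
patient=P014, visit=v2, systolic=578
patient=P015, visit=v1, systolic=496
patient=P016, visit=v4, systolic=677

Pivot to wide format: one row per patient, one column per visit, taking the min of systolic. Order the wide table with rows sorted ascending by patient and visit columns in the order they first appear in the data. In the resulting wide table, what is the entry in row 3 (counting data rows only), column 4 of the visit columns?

282

With rows sorted ascending by patient, row 3 is patient=P015. visit columns in first-appearance order: v1, v4, v2, v3; column 4 is v3.
Long rows with patient=P015, visit=v3: min(851, 282, 785) = 282.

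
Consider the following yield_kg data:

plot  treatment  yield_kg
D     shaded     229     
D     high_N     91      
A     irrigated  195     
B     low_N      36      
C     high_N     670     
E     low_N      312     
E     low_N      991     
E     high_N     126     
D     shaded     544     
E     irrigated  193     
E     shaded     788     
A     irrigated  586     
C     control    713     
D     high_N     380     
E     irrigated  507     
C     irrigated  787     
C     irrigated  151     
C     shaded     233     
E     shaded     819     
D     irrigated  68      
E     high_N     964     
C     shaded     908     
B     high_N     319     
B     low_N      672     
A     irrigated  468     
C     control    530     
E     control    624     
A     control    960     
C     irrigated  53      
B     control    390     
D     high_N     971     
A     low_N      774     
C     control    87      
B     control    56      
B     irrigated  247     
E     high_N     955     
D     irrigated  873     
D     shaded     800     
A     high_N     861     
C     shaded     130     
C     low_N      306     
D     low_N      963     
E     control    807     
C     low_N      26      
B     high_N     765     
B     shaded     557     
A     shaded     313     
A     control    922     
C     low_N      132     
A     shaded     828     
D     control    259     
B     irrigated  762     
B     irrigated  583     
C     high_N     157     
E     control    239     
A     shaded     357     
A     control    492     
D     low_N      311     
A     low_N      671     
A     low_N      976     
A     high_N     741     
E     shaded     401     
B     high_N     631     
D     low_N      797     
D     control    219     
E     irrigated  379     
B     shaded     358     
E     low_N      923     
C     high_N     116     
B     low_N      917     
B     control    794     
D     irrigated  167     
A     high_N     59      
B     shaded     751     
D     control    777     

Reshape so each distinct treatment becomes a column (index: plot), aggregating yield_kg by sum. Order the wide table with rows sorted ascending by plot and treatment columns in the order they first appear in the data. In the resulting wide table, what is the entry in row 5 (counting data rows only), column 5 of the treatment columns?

1670

With rows sorted ascending by plot, row 5 is plot=E. treatment columns in first-appearance order: shaded, high_N, irrigated, low_N, control; column 5 is control.
Long rows with plot=E, treatment=control: 624 + 807 + 239 = 1670.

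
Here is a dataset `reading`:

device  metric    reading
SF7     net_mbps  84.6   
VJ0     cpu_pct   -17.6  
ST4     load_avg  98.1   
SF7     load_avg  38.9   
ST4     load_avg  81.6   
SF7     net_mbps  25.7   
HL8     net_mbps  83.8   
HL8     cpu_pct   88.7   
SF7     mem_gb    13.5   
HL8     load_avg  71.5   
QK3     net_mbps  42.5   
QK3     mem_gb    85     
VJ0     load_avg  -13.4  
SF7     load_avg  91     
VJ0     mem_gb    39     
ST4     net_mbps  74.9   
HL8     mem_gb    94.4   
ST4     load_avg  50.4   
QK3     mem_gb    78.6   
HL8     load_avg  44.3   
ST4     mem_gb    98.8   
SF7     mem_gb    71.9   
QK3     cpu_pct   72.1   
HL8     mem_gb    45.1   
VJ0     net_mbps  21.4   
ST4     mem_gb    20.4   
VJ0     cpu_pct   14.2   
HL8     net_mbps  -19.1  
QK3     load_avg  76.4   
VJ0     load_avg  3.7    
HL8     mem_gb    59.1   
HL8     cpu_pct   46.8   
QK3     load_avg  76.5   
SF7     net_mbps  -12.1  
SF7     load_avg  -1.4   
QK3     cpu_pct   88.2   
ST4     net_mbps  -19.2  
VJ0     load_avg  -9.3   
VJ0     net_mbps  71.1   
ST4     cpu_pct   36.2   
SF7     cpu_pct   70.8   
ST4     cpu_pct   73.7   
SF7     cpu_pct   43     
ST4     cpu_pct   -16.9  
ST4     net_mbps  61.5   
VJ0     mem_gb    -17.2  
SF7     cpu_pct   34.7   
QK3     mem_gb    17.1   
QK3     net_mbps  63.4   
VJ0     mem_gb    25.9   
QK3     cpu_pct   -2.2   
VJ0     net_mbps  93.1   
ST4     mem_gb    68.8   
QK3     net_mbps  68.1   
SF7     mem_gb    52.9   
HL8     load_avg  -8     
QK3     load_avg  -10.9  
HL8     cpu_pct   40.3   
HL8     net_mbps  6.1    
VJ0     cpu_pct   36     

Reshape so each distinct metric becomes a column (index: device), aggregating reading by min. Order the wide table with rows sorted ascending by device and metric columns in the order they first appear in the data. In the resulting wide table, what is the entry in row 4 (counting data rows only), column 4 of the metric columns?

With rows sorted ascending by device, row 4 is device=ST4. metric columns in first-appearance order: net_mbps, cpu_pct, load_avg, mem_gb; column 4 is mem_gb.
Long rows with device=ST4, metric=mem_gb: min(98.8, 20.4, 68.8) = 20.4.

20.4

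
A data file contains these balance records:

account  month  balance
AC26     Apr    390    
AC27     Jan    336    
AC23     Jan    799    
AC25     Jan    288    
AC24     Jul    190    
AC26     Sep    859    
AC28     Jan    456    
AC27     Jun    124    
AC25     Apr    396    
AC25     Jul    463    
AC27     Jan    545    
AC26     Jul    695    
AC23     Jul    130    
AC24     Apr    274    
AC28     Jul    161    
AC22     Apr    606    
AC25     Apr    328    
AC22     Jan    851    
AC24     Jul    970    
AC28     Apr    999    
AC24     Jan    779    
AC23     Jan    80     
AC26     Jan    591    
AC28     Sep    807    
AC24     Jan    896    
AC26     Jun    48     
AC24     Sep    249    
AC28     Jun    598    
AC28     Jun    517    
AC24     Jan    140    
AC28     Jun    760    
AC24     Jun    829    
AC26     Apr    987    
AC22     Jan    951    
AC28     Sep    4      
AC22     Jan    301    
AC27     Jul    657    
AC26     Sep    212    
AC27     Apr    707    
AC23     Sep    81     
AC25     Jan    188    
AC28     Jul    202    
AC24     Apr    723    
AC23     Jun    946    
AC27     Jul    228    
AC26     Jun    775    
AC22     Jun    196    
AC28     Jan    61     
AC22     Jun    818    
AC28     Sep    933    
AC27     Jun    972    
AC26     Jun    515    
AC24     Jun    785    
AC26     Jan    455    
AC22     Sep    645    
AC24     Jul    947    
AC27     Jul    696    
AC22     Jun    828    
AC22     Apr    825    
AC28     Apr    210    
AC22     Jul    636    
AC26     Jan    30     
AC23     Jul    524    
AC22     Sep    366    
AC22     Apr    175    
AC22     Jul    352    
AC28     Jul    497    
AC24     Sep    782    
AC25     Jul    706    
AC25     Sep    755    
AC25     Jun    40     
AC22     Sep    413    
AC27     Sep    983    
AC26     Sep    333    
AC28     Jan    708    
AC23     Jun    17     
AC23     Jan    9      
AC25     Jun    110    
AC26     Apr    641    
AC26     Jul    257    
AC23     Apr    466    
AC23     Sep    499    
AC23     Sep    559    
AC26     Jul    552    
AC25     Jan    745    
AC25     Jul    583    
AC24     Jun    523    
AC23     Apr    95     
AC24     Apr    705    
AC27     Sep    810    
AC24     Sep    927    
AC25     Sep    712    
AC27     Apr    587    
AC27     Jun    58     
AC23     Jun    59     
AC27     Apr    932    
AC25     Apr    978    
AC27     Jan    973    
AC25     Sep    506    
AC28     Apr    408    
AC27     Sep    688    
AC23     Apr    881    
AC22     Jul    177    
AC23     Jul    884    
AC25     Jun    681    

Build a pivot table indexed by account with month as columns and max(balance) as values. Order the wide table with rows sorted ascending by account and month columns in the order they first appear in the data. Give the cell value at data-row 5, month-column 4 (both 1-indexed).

859

With rows sorted ascending by account, row 5 is account=AC26. month columns in first-appearance order: Apr, Jan, Jul, Sep, Jun; column 4 is Sep.
Long rows with account=AC26, month=Sep: max(859, 212, 333) = 859.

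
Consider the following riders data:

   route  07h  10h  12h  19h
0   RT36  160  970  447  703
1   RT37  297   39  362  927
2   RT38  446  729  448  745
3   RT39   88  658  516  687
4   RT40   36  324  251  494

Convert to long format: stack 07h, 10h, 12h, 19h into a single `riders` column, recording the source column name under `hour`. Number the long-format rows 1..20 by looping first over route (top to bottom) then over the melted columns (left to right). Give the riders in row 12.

20 rows total (5 × 4). Row 12: index ⌊(12-1)/4⌋ = 2 into route → RT38; (12-1) mod 4 = 3 into the melted columns → 19h.
So row 12 is (RT38, 19h, 745); riders = 745.

745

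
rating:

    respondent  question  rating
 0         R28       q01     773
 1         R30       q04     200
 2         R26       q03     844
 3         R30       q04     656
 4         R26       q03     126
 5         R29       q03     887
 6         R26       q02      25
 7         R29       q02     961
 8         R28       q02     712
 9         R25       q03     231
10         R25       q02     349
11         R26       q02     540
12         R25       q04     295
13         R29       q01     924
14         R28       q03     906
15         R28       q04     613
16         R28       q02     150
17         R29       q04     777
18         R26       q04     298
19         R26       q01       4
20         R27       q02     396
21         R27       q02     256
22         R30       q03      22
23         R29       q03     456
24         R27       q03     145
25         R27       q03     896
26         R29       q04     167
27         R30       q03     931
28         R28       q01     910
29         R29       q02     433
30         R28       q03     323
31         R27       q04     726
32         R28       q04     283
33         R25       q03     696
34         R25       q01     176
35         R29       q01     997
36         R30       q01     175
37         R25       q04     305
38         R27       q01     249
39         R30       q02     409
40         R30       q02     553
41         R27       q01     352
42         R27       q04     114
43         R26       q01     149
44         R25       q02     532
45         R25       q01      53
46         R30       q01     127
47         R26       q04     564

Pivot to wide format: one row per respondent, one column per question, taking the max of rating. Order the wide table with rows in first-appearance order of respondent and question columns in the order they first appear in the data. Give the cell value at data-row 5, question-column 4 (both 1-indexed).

With rows in first-appearance order of respondent, row 5 is respondent=R25. question columns in first-appearance order: q01, q04, q03, q02; column 4 is q02.
Long rows with respondent=R25, question=q02: max(349, 532) = 532.

532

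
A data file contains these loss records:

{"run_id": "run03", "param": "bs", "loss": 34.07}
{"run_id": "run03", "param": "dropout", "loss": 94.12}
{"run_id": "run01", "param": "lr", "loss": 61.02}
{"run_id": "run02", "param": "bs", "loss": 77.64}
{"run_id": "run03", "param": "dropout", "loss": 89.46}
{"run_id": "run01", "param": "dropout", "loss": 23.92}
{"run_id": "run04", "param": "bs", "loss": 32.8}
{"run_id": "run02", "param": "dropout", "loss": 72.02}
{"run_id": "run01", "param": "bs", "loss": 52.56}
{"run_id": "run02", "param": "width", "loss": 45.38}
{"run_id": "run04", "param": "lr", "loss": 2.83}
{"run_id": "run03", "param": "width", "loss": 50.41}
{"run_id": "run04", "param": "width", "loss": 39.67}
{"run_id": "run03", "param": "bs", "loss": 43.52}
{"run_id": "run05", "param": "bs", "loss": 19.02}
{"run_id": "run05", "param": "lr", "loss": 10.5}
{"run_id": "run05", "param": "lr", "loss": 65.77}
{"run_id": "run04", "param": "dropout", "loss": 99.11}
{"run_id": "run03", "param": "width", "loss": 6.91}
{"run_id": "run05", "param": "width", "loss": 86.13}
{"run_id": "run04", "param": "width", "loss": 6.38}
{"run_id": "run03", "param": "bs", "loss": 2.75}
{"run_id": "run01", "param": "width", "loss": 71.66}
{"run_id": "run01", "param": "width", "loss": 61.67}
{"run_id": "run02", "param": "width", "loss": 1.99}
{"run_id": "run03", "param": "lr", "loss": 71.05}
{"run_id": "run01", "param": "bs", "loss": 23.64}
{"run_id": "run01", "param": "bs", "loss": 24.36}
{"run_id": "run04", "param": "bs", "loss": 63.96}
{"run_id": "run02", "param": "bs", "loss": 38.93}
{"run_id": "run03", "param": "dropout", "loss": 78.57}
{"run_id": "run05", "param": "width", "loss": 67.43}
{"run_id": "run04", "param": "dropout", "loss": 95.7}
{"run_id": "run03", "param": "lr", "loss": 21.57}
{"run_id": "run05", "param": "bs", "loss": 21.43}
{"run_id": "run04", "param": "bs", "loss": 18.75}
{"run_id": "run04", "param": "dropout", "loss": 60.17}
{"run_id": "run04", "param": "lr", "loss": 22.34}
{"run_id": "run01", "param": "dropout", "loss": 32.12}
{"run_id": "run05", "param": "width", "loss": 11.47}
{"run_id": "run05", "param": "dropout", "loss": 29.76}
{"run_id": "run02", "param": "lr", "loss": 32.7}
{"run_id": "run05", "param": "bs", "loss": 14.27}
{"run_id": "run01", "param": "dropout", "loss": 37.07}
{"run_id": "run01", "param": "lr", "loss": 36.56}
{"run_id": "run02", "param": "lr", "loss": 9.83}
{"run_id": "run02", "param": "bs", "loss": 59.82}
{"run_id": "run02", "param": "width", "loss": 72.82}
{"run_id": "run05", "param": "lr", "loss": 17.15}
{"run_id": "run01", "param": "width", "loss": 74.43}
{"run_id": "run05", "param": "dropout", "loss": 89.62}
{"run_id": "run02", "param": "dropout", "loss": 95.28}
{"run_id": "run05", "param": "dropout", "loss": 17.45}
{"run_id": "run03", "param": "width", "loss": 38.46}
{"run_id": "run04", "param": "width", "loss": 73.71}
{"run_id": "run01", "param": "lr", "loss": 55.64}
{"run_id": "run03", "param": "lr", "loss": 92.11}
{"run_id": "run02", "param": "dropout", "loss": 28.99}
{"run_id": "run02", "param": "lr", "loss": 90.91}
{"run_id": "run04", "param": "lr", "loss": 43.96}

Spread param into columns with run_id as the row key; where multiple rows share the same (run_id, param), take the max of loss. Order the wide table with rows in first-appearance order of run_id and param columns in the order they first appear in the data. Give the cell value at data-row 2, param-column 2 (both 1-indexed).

37.07

With rows in first-appearance order of run_id, row 2 is run_id=run01. param columns in first-appearance order: bs, dropout, lr, width; column 2 is dropout.
Long rows with run_id=run01, param=dropout: max(23.92, 32.12, 37.07) = 37.07.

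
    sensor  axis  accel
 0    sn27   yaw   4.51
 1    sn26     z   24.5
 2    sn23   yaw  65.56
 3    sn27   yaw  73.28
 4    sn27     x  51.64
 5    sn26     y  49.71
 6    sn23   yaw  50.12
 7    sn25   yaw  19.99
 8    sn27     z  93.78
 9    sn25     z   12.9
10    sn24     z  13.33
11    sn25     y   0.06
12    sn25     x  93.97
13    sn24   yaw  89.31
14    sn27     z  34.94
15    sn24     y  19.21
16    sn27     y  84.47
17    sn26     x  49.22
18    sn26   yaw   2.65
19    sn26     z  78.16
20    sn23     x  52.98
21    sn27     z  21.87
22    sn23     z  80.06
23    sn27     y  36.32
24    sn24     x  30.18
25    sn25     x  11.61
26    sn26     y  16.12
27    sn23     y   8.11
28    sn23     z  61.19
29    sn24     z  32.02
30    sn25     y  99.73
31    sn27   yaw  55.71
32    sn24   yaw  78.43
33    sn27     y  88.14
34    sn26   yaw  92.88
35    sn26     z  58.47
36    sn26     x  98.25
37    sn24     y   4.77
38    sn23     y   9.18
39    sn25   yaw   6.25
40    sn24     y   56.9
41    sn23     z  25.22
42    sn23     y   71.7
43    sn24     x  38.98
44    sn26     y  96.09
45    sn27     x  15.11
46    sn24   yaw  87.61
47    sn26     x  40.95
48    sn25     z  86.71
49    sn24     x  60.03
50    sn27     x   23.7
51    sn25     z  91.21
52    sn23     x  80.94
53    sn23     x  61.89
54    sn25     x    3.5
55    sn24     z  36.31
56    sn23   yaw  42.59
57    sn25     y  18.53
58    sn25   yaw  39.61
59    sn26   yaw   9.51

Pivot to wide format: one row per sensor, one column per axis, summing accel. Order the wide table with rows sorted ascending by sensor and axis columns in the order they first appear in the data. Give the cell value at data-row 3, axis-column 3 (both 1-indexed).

With rows sorted ascending by sensor, row 3 is sensor=sn25. axis columns in first-appearance order: yaw, z, x, y; column 3 is x.
Long rows with sensor=sn25, axis=x: 93.97 + 11.61 + 3.5 = 109.08.

109.08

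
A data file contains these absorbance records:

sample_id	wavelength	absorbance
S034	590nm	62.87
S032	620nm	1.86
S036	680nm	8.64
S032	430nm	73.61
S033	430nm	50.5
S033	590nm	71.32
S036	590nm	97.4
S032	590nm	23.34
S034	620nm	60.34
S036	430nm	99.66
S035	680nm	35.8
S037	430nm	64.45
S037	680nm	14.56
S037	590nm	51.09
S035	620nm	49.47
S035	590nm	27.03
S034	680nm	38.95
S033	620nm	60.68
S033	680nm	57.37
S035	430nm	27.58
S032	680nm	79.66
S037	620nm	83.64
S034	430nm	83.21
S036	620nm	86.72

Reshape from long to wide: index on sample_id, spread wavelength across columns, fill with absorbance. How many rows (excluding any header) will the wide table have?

6 distinct sample_id values → 6 rows.

6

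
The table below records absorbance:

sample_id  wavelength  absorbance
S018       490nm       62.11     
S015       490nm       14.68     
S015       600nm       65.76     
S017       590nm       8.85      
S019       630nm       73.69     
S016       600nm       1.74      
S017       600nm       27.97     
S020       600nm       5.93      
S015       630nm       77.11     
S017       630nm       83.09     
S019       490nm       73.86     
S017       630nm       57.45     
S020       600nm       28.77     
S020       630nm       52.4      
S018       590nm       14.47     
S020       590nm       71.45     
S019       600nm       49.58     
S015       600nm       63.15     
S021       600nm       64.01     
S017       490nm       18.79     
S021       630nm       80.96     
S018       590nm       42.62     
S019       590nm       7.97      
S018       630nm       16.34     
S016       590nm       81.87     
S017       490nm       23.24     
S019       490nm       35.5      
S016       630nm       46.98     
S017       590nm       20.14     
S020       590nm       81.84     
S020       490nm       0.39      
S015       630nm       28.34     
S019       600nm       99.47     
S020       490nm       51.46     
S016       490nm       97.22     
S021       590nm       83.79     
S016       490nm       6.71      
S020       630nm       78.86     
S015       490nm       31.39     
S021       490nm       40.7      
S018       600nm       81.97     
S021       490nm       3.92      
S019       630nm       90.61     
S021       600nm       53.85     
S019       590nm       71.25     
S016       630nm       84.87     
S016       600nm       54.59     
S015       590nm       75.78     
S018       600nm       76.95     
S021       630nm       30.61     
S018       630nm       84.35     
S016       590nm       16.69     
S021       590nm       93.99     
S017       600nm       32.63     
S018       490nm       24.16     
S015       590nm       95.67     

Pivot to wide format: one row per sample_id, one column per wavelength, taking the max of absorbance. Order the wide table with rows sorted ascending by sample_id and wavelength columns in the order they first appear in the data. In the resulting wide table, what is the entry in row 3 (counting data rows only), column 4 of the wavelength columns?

83.09

With rows sorted ascending by sample_id, row 3 is sample_id=S017. wavelength columns in first-appearance order: 490nm, 600nm, 590nm, 630nm; column 4 is 630nm.
Long rows with sample_id=S017, wavelength=630nm: max(83.09, 57.45) = 83.09.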